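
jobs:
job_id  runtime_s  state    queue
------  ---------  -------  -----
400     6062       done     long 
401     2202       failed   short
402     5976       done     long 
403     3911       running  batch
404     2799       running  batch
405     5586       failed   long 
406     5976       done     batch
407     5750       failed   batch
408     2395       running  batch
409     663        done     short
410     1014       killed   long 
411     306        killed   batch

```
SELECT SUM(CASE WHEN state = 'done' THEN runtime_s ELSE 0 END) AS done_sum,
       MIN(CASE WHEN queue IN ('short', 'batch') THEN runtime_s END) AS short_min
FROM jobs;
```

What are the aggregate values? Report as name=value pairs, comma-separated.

done_sum=18677, short_min=306

[done_sum: state = 'done']
job_id=400: ✓ → 6062
job_id=401: ✗
job_id=402: ✓ → 5976
job_id=403: ✗
job_id=404: ✗
job_id=405: ✗
job_id=406: ✓ → 5976
job_id=407: ✗
job_id=408: ✗
job_id=409: ✓ → 663
job_id=410: ✗
job_id=411: ✗
done_sum = 6062 + 5976 + 5976 + 663 = 18677
—
[short_min: queue IN ('short', 'batch')]
job_id=400: ✗
job_id=401: ✓ → 2202
job_id=402: ✗
job_id=403: ✓ → 3911
job_id=404: ✓ → 2799
job_id=405: ✗
job_id=406: ✓ → 5976
job_id=407: ✓ → 5750
job_id=408: ✓ → 2395
job_id=409: ✓ → 663
job_id=410: ✗
job_id=411: ✓ → 306
short_min = MIN(2202, 3911, 2799, 5976, 5750, 2395, 663, 306) = 306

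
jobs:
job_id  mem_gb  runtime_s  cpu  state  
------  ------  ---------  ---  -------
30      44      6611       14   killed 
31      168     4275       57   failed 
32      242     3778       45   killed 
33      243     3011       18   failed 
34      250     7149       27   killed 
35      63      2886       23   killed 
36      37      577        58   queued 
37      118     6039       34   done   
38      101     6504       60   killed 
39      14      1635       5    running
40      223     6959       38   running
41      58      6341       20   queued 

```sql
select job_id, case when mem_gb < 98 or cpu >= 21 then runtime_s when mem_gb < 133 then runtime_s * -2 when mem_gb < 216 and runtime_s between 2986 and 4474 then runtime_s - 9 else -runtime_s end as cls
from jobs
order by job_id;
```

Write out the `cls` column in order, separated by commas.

job_id=30: mem_gb < 98 or cpu >= 21 → 6611
job_id=31: mem_gb < 98 or cpu >= 21 → 4275
job_id=32: mem_gb < 98 or cpu >= 21 → 3778
job_id=33: ELSE → -3011
job_id=34: mem_gb < 98 or cpu >= 21 → 7149
job_id=35: mem_gb < 98 or cpu >= 21 → 2886
job_id=36: mem_gb < 98 or cpu >= 21 → 577
job_id=37: mem_gb < 98 or cpu >= 21 → 6039
job_id=38: mem_gb < 98 or cpu >= 21 → 6504
job_id=39: mem_gb < 98 or cpu >= 21 → 1635
job_id=40: mem_gb < 98 or cpu >= 21 → 6959
job_id=41: mem_gb < 98 or cpu >= 21 → 6341

6611, 4275, 3778, -3011, 7149, 2886, 577, 6039, 6504, 1635, 6959, 6341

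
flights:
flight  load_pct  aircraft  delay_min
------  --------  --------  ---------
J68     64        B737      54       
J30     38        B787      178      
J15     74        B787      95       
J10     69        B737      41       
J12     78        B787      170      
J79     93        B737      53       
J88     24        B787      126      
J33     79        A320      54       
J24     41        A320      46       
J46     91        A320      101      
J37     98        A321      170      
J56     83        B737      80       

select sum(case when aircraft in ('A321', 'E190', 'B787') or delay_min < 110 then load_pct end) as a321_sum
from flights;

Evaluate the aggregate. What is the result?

832

flight=J68: ✓ → 64
flight=J30: ✓ → 38
flight=J15: ✓ → 74
flight=J10: ✓ → 69
flight=J12: ✓ → 78
flight=J79: ✓ → 93
flight=J88: ✓ → 24
flight=J33: ✓ → 79
flight=J24: ✓ → 41
flight=J46: ✓ → 91
flight=J37: ✓ → 98
flight=J56: ✓ → 83
a321_sum = 64 + 38 + 74 + 69 + 78 + 93 + 24 + 79 + 41 + 91 + 98 + 83 = 832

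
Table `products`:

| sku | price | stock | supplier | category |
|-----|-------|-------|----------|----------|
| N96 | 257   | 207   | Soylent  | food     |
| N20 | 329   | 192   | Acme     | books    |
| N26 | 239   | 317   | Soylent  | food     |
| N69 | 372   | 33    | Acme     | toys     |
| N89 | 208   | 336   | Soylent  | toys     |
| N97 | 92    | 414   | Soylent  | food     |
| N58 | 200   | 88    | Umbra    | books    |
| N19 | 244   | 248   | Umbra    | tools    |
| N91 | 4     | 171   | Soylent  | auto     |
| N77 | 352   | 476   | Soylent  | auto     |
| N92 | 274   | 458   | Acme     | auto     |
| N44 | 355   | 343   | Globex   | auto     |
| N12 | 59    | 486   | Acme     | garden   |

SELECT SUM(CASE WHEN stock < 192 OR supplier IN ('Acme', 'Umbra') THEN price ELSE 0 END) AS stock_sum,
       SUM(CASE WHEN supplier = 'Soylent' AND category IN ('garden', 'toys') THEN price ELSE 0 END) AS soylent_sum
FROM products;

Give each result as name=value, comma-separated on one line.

stock_sum=1482, soylent_sum=208

[stock_sum: stock < 192 OR supplier IN ('Acme', 'Umbra')]
sku=N96: ✗
sku=N20: ✓ → 329
sku=N26: ✗
sku=N69: ✓ → 372
sku=N89: ✗
sku=N97: ✗
sku=N58: ✓ → 200
sku=N19: ✓ → 244
sku=N91: ✓ → 4
sku=N77: ✗
sku=N92: ✓ → 274
sku=N44: ✗
sku=N12: ✓ → 59
stock_sum = 329 + 372 + 200 + 244 + 4 + 274 + 59 = 1482
—
[soylent_sum: supplier = 'Soylent' AND category IN ('garden', 'toys')]
sku=N96: ✗
sku=N20: ✗
sku=N26: ✗
sku=N69: ✗
sku=N89: ✓ → 208
sku=N97: ✗
sku=N58: ✗
sku=N19: ✗
sku=N91: ✗
sku=N77: ✗
sku=N92: ✗
sku=N44: ✗
sku=N12: ✗
soylent_sum = 208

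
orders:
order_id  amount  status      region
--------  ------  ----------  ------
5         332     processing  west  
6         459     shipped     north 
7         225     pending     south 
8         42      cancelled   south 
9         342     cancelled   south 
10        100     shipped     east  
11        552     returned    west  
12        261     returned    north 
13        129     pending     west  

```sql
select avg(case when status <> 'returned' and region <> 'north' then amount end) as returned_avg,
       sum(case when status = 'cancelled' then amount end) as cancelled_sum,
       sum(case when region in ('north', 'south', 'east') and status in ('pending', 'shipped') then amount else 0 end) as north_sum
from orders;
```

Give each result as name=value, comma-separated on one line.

[returned_avg: status <> 'returned' and region <> 'north']
order_id=5: ✓ → 332
order_id=6: ✗
order_id=7: ✓ → 225
order_id=8: ✓ → 42
order_id=9: ✓ → 342
order_id=10: ✓ → 100
order_id=11: ✗
order_id=12: ✗
order_id=13: ✓ → 129
returned_avg = (332 + 225 + 42 + 342 + 100 + 129) / 6 = 195
—
[cancelled_sum: status = 'cancelled']
order_id=5: ✗
order_id=6: ✗
order_id=7: ✗
order_id=8: ✓ → 42
order_id=9: ✓ → 342
order_id=10: ✗
order_id=11: ✗
order_id=12: ✗
order_id=13: ✗
cancelled_sum = 42 + 342 = 384
—
[north_sum: region in ('north', 'south', 'east') and status in ('pending', 'shipped')]
order_id=5: ✗
order_id=6: ✓ → 459
order_id=7: ✓ → 225
order_id=8: ✗
order_id=9: ✗
order_id=10: ✓ → 100
order_id=11: ✗
order_id=12: ✗
order_id=13: ✗
north_sum = 459 + 225 + 100 = 784

returned_avg=195, cancelled_sum=384, north_sum=784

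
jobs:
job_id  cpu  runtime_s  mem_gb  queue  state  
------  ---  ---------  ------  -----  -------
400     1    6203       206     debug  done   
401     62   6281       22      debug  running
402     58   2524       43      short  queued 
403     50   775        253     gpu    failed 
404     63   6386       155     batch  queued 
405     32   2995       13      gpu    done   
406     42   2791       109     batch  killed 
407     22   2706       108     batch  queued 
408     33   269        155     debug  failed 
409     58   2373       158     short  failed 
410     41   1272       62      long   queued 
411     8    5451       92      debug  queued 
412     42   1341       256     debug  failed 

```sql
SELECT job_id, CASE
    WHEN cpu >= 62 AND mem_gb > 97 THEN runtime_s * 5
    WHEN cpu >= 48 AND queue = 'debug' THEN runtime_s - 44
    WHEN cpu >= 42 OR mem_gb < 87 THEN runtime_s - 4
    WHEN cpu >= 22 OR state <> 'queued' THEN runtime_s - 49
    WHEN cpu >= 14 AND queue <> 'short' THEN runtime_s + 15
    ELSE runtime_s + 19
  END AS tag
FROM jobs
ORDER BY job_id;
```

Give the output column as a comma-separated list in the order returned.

6154, 6237, 2520, 771, 31930, 2991, 2787, 2657, 220, 2369, 1268, 5470, 1337

job_id=400: cpu >= 22 OR state <> 'queued' → 6154
job_id=401: cpu >= 48 AND queue = 'debug' → 6237
job_id=402: cpu >= 42 OR mem_gb < 87 → 2520
job_id=403: cpu >= 42 OR mem_gb < 87 → 771
job_id=404: cpu >= 62 AND mem_gb > 97 → 31930
job_id=405: cpu >= 42 OR mem_gb < 87 → 2991
job_id=406: cpu >= 42 OR mem_gb < 87 → 2787
job_id=407: cpu >= 22 OR state <> 'queued' → 2657
job_id=408: cpu >= 22 OR state <> 'queued' → 220
job_id=409: cpu >= 42 OR mem_gb < 87 → 2369
job_id=410: cpu >= 42 OR mem_gb < 87 → 1268
job_id=411: ELSE → 5470
job_id=412: cpu >= 42 OR mem_gb < 87 → 1337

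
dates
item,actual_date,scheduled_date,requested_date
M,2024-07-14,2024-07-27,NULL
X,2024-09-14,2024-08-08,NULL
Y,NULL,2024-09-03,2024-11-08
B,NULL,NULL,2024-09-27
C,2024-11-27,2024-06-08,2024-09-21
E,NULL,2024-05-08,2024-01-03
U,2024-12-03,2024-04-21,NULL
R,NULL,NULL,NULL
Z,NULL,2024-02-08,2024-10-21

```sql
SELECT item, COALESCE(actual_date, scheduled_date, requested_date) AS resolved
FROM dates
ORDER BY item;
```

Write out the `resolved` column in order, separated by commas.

item=B: actual_date=NULL, scheduled_date=NULL, requested_date=2024-09-27 → 2024-09-27
item=C: actual_date=2024-11-27 → 2024-11-27
item=E: actual_date=NULL, scheduled_date=2024-05-08 → 2024-05-08
item=M: actual_date=2024-07-14 → 2024-07-14
item=R: actual_date=NULL, scheduled_date=NULL, requested_date=NULL (all NULL) → NULL
item=U: actual_date=2024-12-03 → 2024-12-03
item=X: actual_date=2024-09-14 → 2024-09-14
item=Y: actual_date=NULL, scheduled_date=2024-09-03 → 2024-09-03
item=Z: actual_date=NULL, scheduled_date=2024-02-08 → 2024-02-08

2024-09-27, 2024-11-27, 2024-05-08, 2024-07-14, NULL, 2024-12-03, 2024-09-14, 2024-09-03, 2024-02-08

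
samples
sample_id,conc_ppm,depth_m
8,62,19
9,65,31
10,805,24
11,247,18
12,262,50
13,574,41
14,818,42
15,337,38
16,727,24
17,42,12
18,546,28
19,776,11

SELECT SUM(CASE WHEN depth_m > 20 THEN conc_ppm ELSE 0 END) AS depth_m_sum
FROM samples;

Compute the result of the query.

sample_id=8: ✗
sample_id=9: ✓ → 65
sample_id=10: ✓ → 805
sample_id=11: ✗
sample_id=12: ✓ → 262
sample_id=13: ✓ → 574
sample_id=14: ✓ → 818
sample_id=15: ✓ → 337
sample_id=16: ✓ → 727
sample_id=17: ✗
sample_id=18: ✓ → 546
sample_id=19: ✗
depth_m_sum = 65 + 805 + 262 + 574 + 818 + 337 + 727 + 546 = 4134

4134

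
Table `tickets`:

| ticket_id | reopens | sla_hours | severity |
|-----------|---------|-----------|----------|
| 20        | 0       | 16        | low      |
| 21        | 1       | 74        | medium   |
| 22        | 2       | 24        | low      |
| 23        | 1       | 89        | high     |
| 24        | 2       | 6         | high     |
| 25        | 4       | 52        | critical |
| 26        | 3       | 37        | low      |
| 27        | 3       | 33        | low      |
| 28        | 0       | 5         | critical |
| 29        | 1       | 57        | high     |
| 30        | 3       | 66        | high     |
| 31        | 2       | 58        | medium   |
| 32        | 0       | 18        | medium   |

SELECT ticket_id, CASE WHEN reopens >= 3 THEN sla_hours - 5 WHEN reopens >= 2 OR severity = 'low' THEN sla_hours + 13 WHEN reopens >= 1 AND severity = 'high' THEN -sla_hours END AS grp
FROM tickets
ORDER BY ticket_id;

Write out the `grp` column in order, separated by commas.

ticket_id=20: reopens >= 2 OR severity = 'low' → 29
ticket_id=21: (no match → NULL) → NULL
ticket_id=22: reopens >= 2 OR severity = 'low' → 37
ticket_id=23: reopens >= 1 AND severity = 'high' → -89
ticket_id=24: reopens >= 2 OR severity = 'low' → 19
ticket_id=25: reopens >= 3 → 47
ticket_id=26: reopens >= 3 → 32
ticket_id=27: reopens >= 3 → 28
ticket_id=28: (no match → NULL) → NULL
ticket_id=29: reopens >= 1 AND severity = 'high' → -57
ticket_id=30: reopens >= 3 → 61
ticket_id=31: reopens >= 2 OR severity = 'low' → 71
ticket_id=32: (no match → NULL) → NULL

29, NULL, 37, -89, 19, 47, 32, 28, NULL, -57, 61, 71, NULL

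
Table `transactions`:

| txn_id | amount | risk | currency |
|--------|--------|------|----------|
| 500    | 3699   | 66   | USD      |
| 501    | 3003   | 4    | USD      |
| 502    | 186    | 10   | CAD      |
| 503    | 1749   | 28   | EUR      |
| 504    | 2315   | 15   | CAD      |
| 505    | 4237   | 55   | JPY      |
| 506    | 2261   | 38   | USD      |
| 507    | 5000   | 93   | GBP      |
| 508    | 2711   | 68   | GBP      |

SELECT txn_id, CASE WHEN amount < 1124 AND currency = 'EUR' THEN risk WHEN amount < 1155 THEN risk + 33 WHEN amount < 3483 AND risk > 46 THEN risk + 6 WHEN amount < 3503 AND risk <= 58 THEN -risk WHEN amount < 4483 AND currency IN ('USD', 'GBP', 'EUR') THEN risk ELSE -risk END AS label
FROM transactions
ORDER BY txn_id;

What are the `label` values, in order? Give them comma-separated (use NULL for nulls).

66, -4, 43, -28, -15, -55, -38, -93, 74

txn_id=500: amount < 4483 AND currency IN ('USD', 'GBP', 'EUR') → 66
txn_id=501: amount < 3503 AND risk <= 58 → -4
txn_id=502: amount < 1155 → 43
txn_id=503: amount < 3503 AND risk <= 58 → -28
txn_id=504: amount < 3503 AND risk <= 58 → -15
txn_id=505: ELSE → -55
txn_id=506: amount < 3503 AND risk <= 58 → -38
txn_id=507: ELSE → -93
txn_id=508: amount < 3483 AND risk > 46 → 74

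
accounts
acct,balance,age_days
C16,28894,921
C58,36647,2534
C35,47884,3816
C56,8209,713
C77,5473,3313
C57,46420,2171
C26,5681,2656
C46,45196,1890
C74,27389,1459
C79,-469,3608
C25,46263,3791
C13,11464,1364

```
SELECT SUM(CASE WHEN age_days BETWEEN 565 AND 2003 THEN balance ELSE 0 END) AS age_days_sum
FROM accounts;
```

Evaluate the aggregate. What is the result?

acct=C16: ✓ → 28894
acct=C58: ✗
acct=C35: ✗
acct=C56: ✓ → 8209
acct=C77: ✗
acct=C57: ✗
acct=C26: ✗
acct=C46: ✓ → 45196
acct=C74: ✓ → 27389
acct=C79: ✗
acct=C25: ✗
acct=C13: ✓ → 11464
age_days_sum = 28894 + 8209 + 45196 + 27389 + 11464 = 121152

121152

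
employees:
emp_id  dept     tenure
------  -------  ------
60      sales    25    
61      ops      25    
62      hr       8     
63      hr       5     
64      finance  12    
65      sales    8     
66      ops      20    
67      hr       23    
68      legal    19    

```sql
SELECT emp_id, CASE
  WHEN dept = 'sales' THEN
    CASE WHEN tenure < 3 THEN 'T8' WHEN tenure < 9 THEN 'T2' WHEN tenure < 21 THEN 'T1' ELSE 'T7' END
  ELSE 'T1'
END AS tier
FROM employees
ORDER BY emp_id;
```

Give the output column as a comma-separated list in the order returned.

emp_id=60: dept='sales' → inner[ELSE] → T7
emp_id=61: dept='ops' → outer ELSE → T1
emp_id=62: dept='hr' → outer ELSE → T1
emp_id=63: dept='hr' → outer ELSE → T1
emp_id=64: dept='finance' → outer ELSE → T1
emp_id=65: dept='sales' → inner[tenure < 9] → T2
emp_id=66: dept='ops' → outer ELSE → T1
emp_id=67: dept='hr' → outer ELSE → T1
emp_id=68: dept='legal' → outer ELSE → T1

T7, T1, T1, T1, T1, T2, T1, T1, T1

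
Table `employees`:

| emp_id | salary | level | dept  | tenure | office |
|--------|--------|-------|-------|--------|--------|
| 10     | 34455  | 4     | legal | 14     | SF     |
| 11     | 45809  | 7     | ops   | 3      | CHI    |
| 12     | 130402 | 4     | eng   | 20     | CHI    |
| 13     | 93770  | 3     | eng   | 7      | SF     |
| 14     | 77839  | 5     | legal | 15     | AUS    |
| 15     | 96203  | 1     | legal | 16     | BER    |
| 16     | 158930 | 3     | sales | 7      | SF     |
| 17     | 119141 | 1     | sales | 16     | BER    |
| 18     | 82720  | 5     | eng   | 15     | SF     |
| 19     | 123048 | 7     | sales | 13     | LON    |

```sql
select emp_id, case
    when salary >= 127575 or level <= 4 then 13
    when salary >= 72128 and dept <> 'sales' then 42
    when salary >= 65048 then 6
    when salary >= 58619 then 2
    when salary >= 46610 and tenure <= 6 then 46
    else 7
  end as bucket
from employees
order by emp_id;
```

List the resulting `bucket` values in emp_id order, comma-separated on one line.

emp_id=10: salary >= 127575 or level <= 4 → 13
emp_id=11: ELSE → 7
emp_id=12: salary >= 127575 or level <= 4 → 13
emp_id=13: salary >= 127575 or level <= 4 → 13
emp_id=14: salary >= 72128 and dept <> 'sales' → 42
emp_id=15: salary >= 127575 or level <= 4 → 13
emp_id=16: salary >= 127575 or level <= 4 → 13
emp_id=17: salary >= 127575 or level <= 4 → 13
emp_id=18: salary >= 72128 and dept <> 'sales' → 42
emp_id=19: salary >= 65048 → 6

13, 7, 13, 13, 42, 13, 13, 13, 42, 6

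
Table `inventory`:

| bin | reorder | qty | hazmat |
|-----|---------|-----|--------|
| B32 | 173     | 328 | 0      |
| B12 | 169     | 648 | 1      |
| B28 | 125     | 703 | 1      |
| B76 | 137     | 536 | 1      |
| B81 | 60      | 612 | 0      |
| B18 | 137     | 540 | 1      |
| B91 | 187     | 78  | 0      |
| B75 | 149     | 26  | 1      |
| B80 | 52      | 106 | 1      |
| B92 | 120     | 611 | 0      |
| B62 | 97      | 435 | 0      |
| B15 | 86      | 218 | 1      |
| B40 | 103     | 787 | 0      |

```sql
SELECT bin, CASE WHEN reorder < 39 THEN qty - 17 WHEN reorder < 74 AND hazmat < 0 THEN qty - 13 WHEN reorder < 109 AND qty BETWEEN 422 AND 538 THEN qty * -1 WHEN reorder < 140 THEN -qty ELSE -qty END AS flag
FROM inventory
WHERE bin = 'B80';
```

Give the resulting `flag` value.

bin = B80: reorder=52, qty=106, hazmat=1.
reorder < 39 → false
reorder < 74 AND hazmat < 0 → false
reorder < 109 AND qty BETWEEN 422 AND 538 → false
reorder < 140 → true → -106

-106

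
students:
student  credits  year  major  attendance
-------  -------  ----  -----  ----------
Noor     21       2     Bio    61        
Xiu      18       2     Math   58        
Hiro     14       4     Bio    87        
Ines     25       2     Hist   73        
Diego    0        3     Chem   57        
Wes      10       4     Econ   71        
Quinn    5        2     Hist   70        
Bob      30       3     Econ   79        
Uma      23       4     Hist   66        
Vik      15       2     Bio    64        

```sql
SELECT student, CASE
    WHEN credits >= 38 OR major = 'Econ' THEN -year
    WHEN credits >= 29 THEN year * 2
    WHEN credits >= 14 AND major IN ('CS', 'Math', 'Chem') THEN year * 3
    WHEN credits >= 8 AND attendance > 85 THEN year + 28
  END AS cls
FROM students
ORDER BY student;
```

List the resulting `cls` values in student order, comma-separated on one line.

student=Bob: credits >= 38 OR major = 'Econ' → -3
student=Diego: (no match → NULL) → NULL
student=Hiro: credits >= 8 AND attendance > 85 → 32
student=Ines: (no match → NULL) → NULL
student=Noor: (no match → NULL) → NULL
student=Quinn: (no match → NULL) → NULL
student=Uma: (no match → NULL) → NULL
student=Vik: (no match → NULL) → NULL
student=Wes: credits >= 38 OR major = 'Econ' → -4
student=Xiu: credits >= 14 AND major IN ('CS', 'Math', 'Chem') → 6

-3, NULL, 32, NULL, NULL, NULL, NULL, NULL, -4, 6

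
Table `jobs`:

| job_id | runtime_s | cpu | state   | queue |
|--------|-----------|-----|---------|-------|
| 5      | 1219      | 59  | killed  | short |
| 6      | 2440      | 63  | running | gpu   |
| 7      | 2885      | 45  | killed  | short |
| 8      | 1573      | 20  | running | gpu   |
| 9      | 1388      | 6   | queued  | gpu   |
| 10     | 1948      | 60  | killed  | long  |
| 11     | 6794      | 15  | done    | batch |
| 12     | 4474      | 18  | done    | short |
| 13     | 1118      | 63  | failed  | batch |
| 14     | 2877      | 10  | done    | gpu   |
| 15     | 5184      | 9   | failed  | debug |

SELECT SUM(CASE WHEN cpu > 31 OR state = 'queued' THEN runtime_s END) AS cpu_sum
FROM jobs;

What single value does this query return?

10998

job_id=5: ✓ → 1219
job_id=6: ✓ → 2440
job_id=7: ✓ → 2885
job_id=8: ✗
job_id=9: ✓ → 1388
job_id=10: ✓ → 1948
job_id=11: ✗
job_id=12: ✗
job_id=13: ✓ → 1118
job_id=14: ✗
job_id=15: ✗
cpu_sum = 1219 + 2440 + 2885 + 1388 + 1948 + 1118 = 10998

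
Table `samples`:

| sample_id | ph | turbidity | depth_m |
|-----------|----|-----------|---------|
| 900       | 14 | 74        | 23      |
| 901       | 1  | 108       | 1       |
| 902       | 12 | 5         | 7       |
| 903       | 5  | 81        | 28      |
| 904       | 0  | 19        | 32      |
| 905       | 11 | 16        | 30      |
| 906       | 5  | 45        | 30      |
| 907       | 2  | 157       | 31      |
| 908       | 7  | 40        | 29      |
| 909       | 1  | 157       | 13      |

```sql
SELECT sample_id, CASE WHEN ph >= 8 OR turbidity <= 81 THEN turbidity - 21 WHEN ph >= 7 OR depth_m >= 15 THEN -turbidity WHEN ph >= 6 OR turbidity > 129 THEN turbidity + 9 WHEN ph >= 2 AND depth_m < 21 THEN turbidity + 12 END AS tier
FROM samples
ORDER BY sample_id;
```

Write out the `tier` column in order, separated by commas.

sample_id=900: ph >= 8 OR turbidity <= 81 → 53
sample_id=901: (no match → NULL) → NULL
sample_id=902: ph >= 8 OR turbidity <= 81 → -16
sample_id=903: ph >= 8 OR turbidity <= 81 → 60
sample_id=904: ph >= 8 OR turbidity <= 81 → -2
sample_id=905: ph >= 8 OR turbidity <= 81 → -5
sample_id=906: ph >= 8 OR turbidity <= 81 → 24
sample_id=907: ph >= 7 OR depth_m >= 15 → -157
sample_id=908: ph >= 8 OR turbidity <= 81 → 19
sample_id=909: ph >= 6 OR turbidity > 129 → 166

53, NULL, -16, 60, -2, -5, 24, -157, 19, 166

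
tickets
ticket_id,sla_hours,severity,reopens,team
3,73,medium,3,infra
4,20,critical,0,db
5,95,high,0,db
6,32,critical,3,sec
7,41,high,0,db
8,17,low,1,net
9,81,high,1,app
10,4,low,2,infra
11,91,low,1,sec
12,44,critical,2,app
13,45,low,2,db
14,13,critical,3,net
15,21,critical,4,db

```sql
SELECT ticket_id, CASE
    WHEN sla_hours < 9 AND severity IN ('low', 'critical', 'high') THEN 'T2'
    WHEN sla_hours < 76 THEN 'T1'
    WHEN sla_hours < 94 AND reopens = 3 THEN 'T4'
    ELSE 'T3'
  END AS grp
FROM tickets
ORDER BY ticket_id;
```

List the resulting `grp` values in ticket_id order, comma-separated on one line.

T1, T1, T3, T1, T1, T1, T3, T2, T3, T1, T1, T1, T1

ticket_id=3: sla_hours < 76 → T1
ticket_id=4: sla_hours < 76 → T1
ticket_id=5: ELSE → T3
ticket_id=6: sla_hours < 76 → T1
ticket_id=7: sla_hours < 76 → T1
ticket_id=8: sla_hours < 76 → T1
ticket_id=9: ELSE → T3
ticket_id=10: sla_hours < 9 AND severity IN ('low', 'critical', 'high') → T2
ticket_id=11: ELSE → T3
ticket_id=12: sla_hours < 76 → T1
ticket_id=13: sla_hours < 76 → T1
ticket_id=14: sla_hours < 76 → T1
ticket_id=15: sla_hours < 76 → T1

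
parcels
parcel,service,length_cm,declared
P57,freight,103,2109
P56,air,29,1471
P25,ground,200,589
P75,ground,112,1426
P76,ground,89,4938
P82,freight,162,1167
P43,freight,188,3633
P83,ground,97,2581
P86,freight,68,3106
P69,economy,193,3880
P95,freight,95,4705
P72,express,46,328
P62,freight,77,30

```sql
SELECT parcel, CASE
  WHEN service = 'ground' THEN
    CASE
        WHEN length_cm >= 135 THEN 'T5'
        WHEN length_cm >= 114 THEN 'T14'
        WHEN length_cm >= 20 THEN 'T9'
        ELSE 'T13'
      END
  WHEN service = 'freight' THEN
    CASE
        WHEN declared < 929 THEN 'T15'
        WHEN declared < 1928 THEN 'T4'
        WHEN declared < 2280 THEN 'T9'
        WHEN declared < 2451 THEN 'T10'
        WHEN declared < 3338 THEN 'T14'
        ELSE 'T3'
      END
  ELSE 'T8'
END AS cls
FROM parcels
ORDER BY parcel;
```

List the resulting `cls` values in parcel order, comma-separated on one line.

T5, T3, T8, T9, T15, T8, T8, T9, T9, T4, T9, T14, T3

parcel=P25: service='ground' → inner[length_cm >= 135] → T5
parcel=P43: service='freight' → inner[ELSE] → T3
parcel=P56: service='air' → outer ELSE → T8
parcel=P57: service='freight' → inner[declared < 2280] → T9
parcel=P62: service='freight' → inner[declared < 929] → T15
parcel=P69: service='economy' → outer ELSE → T8
parcel=P72: service='express' → outer ELSE → T8
parcel=P75: service='ground' → inner[length_cm >= 20] → T9
parcel=P76: service='ground' → inner[length_cm >= 20] → T9
parcel=P82: service='freight' → inner[declared < 1928] → T4
parcel=P83: service='ground' → inner[length_cm >= 20] → T9
parcel=P86: service='freight' → inner[declared < 3338] → T14
parcel=P95: service='freight' → inner[ELSE] → T3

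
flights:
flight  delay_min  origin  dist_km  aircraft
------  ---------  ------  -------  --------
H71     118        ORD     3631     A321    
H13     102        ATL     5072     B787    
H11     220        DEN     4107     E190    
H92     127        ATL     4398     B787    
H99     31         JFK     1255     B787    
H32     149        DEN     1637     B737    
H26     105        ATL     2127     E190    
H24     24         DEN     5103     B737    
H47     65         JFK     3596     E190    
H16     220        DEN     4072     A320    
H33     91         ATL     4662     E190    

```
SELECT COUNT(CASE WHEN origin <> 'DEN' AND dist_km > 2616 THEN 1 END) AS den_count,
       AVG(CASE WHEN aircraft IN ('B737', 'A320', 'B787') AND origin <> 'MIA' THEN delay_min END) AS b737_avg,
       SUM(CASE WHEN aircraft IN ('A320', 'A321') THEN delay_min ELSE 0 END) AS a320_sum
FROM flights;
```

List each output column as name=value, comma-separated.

[den_count: origin <> 'DEN' AND dist_km > 2616]
flight=H71: ✓ → 1
flight=H13: ✓ → 1
flight=H11: ✗
flight=H92: ✓ → 1
flight=H99: ✗
flight=H32: ✗
flight=H26: ✗
flight=H24: ✗
flight=H47: ✓ → 1
flight=H16: ✗
flight=H33: ✓ → 1
den_count = COUNT(1, 1, 1, 1, 1) = 5
—
[b737_avg: aircraft IN ('B737', 'A320', 'B787') AND origin <> 'MIA']
flight=H71: ✗
flight=H13: ✓ → 102
flight=H11: ✗
flight=H92: ✓ → 127
flight=H99: ✓ → 31
flight=H32: ✓ → 149
flight=H26: ✗
flight=H24: ✓ → 24
flight=H47: ✗
flight=H16: ✓ → 220
flight=H33: ✗
b737_avg = (102 + 127 + 31 + 149 + 24 + 220) / 6 = 108.8333333333
—
[a320_sum: aircraft IN ('A320', 'A321')]
flight=H71: ✓ → 118
flight=H13: ✗
flight=H11: ✗
flight=H92: ✗
flight=H99: ✗
flight=H32: ✗
flight=H26: ✗
flight=H24: ✗
flight=H47: ✗
flight=H16: ✓ → 220
flight=H33: ✗
a320_sum = 118 + 220 = 338

den_count=5, b737_avg=108.8333333333, a320_sum=338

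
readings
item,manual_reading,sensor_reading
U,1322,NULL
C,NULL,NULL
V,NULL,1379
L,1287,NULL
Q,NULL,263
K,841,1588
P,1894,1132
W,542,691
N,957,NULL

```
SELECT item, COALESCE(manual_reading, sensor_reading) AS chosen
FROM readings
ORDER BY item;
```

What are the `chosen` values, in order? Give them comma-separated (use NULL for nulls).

NULL, 841, 1287, 957, 1894, 263, 1322, 1379, 542

item=C: manual_reading=NULL, sensor_reading=NULL (all NULL) → NULL
item=K: manual_reading=841 → 841
item=L: manual_reading=1287 → 1287
item=N: manual_reading=957 → 957
item=P: manual_reading=1894 → 1894
item=Q: manual_reading=NULL, sensor_reading=263 → 263
item=U: manual_reading=1322 → 1322
item=V: manual_reading=NULL, sensor_reading=1379 → 1379
item=W: manual_reading=542 → 542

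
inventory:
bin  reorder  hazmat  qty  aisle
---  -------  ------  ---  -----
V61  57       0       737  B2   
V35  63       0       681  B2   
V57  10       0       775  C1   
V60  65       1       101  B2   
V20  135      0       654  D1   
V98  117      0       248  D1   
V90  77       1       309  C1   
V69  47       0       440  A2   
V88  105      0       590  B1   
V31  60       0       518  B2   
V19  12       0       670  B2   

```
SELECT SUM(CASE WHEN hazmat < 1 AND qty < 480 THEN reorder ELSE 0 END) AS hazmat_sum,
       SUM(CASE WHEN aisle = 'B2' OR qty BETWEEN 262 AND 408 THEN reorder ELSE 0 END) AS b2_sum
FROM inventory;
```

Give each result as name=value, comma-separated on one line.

hazmat_sum=164, b2_sum=334

[hazmat_sum: hazmat < 1 AND qty < 480]
bin=V61: ✗
bin=V35: ✗
bin=V57: ✗
bin=V60: ✗
bin=V20: ✗
bin=V98: ✓ → 117
bin=V90: ✗
bin=V69: ✓ → 47
bin=V88: ✗
bin=V31: ✗
bin=V19: ✗
hazmat_sum = 117 + 47 = 164
—
[b2_sum: aisle = 'B2' OR qty BETWEEN 262 AND 408]
bin=V61: ✓ → 57
bin=V35: ✓ → 63
bin=V57: ✗
bin=V60: ✓ → 65
bin=V20: ✗
bin=V98: ✗
bin=V90: ✓ → 77
bin=V69: ✗
bin=V88: ✗
bin=V31: ✓ → 60
bin=V19: ✓ → 12
b2_sum = 57 + 63 + 65 + 77 + 60 + 12 = 334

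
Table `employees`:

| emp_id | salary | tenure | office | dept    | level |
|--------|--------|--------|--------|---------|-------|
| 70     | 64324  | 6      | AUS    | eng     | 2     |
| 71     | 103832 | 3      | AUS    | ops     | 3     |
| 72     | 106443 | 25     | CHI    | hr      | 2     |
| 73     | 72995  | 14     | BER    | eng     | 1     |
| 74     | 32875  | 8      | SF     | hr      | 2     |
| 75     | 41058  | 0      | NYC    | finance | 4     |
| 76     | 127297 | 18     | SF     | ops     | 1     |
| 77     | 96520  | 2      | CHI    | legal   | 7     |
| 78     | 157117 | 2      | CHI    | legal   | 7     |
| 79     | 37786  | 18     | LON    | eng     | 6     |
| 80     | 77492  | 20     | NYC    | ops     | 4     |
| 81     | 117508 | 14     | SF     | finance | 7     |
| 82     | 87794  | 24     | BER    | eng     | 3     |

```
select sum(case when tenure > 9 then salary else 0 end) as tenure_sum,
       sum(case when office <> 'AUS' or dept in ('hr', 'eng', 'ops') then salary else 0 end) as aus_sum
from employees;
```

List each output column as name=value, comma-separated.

tenure_sum=627315, aus_sum=1123041

[tenure_sum: tenure > 9]
emp_id=70: ✗
emp_id=71: ✗
emp_id=72: ✓ → 106443
emp_id=73: ✓ → 72995
emp_id=74: ✗
emp_id=75: ✗
emp_id=76: ✓ → 127297
emp_id=77: ✗
emp_id=78: ✗
emp_id=79: ✓ → 37786
emp_id=80: ✓ → 77492
emp_id=81: ✓ → 117508
emp_id=82: ✓ → 87794
tenure_sum = 106443 + 72995 + 127297 + 37786 + 77492 + 117508 + 87794 = 627315
—
[aus_sum: office <> 'AUS' or dept in ('hr', 'eng', 'ops')]
emp_id=70: ✓ → 64324
emp_id=71: ✓ → 103832
emp_id=72: ✓ → 106443
emp_id=73: ✓ → 72995
emp_id=74: ✓ → 32875
emp_id=75: ✓ → 41058
emp_id=76: ✓ → 127297
emp_id=77: ✓ → 96520
emp_id=78: ✓ → 157117
emp_id=79: ✓ → 37786
emp_id=80: ✓ → 77492
emp_id=81: ✓ → 117508
emp_id=82: ✓ → 87794
aus_sum = 64324 + 103832 + 106443 + 72995 + 32875 + 41058 + 127297 + 96520 + 157117 + 37786 + 77492 + 117508 + 87794 = 1123041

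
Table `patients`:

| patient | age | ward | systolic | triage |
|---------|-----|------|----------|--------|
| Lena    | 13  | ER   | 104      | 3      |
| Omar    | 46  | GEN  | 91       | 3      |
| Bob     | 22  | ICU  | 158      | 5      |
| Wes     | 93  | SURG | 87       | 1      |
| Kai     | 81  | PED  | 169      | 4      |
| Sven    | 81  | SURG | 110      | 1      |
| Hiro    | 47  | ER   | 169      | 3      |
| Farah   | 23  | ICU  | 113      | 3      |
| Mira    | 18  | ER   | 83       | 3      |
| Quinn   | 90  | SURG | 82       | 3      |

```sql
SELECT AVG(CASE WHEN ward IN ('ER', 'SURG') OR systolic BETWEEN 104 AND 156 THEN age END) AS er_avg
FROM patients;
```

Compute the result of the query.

patient=Lena: ✓ → 13
patient=Omar: ✗
patient=Bob: ✗
patient=Wes: ✓ → 93
patient=Kai: ✗
patient=Sven: ✓ → 81
patient=Hiro: ✓ → 47
patient=Farah: ✓ → 23
patient=Mira: ✓ → 18
patient=Quinn: ✓ → 90
er_avg = (13 + 93 + 81 + 47 + 23 + 18 + 90) / 7 = 52.1428571429

52.1428571429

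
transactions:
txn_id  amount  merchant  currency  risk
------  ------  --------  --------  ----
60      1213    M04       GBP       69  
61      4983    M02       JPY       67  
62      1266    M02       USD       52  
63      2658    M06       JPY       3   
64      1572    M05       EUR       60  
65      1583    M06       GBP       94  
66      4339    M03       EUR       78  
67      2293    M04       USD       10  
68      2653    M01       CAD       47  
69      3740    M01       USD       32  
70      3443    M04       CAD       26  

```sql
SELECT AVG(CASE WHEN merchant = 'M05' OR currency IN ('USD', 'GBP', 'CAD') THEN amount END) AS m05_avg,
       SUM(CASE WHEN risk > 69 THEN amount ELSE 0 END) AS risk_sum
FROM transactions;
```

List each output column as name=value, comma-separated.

m05_avg=2220.375, risk_sum=5922

[m05_avg: merchant = 'M05' OR currency IN ('USD', 'GBP', 'CAD')]
txn_id=60: ✓ → 1213
txn_id=61: ✗
txn_id=62: ✓ → 1266
txn_id=63: ✗
txn_id=64: ✓ → 1572
txn_id=65: ✓ → 1583
txn_id=66: ✗
txn_id=67: ✓ → 2293
txn_id=68: ✓ → 2653
txn_id=69: ✓ → 3740
txn_id=70: ✓ → 3443
m05_avg = (1213 + 1266 + 1572 + 1583 + 2293 + 2653 + 3740 + 3443) / 8 = 2220.375
—
[risk_sum: risk > 69]
txn_id=60: ✗
txn_id=61: ✗
txn_id=62: ✗
txn_id=63: ✗
txn_id=64: ✗
txn_id=65: ✓ → 1583
txn_id=66: ✓ → 4339
txn_id=67: ✗
txn_id=68: ✗
txn_id=69: ✗
txn_id=70: ✗
risk_sum = 1583 + 4339 = 5922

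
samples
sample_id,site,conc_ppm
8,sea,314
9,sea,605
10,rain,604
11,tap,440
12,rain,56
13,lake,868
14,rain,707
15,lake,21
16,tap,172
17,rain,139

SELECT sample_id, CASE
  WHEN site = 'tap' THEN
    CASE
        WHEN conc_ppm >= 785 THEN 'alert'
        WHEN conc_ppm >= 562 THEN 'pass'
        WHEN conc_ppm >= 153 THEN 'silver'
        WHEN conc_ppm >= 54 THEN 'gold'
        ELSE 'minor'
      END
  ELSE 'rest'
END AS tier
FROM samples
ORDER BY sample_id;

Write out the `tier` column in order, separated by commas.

sample_id=8: site='sea' → outer ELSE → rest
sample_id=9: site='sea' → outer ELSE → rest
sample_id=10: site='rain' → outer ELSE → rest
sample_id=11: site='tap' → inner[conc_ppm >= 153] → silver
sample_id=12: site='rain' → outer ELSE → rest
sample_id=13: site='lake' → outer ELSE → rest
sample_id=14: site='rain' → outer ELSE → rest
sample_id=15: site='lake' → outer ELSE → rest
sample_id=16: site='tap' → inner[conc_ppm >= 153] → silver
sample_id=17: site='rain' → outer ELSE → rest

rest, rest, rest, silver, rest, rest, rest, rest, silver, rest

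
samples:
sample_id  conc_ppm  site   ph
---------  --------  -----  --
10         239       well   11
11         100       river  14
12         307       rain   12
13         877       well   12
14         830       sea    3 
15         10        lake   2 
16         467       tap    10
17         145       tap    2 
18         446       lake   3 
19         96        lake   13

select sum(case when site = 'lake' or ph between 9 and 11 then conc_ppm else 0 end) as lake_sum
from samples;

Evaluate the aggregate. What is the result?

1258

sample_id=10: ✓ → 239
sample_id=11: ✗
sample_id=12: ✗
sample_id=13: ✗
sample_id=14: ✗
sample_id=15: ✓ → 10
sample_id=16: ✓ → 467
sample_id=17: ✗
sample_id=18: ✓ → 446
sample_id=19: ✓ → 96
lake_sum = 239 + 10 + 467 + 446 + 96 = 1258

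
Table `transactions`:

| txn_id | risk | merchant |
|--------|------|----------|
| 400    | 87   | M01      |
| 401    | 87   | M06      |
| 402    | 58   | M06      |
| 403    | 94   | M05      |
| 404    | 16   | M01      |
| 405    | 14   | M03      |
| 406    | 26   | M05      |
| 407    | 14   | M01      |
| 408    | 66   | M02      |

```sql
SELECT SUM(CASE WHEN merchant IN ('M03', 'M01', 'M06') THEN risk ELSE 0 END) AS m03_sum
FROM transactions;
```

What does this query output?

276

txn_id=400: ✓ → 87
txn_id=401: ✓ → 87
txn_id=402: ✓ → 58
txn_id=403: ✗
txn_id=404: ✓ → 16
txn_id=405: ✓ → 14
txn_id=406: ✗
txn_id=407: ✓ → 14
txn_id=408: ✗
m03_sum = 87 + 87 + 58 + 16 + 14 + 14 = 276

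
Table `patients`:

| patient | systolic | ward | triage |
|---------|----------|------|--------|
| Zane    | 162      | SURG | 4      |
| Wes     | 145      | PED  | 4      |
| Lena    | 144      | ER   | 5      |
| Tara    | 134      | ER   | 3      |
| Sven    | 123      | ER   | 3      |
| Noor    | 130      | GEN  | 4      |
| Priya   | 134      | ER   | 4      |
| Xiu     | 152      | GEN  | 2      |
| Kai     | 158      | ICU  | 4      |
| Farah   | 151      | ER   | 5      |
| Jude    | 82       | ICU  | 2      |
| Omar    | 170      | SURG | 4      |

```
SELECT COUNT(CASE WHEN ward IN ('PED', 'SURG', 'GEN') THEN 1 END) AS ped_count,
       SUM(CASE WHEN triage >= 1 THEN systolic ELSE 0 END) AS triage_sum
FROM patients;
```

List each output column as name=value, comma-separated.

ped_count=5, triage_sum=1685

[ped_count: ward IN ('PED', 'SURG', 'GEN')]
patient=Zane: ✓ → 1
patient=Wes: ✓ → 1
patient=Lena: ✗
patient=Tara: ✗
patient=Sven: ✗
patient=Noor: ✓ → 1
patient=Priya: ✗
patient=Xiu: ✓ → 1
patient=Kai: ✗
patient=Farah: ✗
patient=Jude: ✗
patient=Omar: ✓ → 1
ped_count = COUNT(1, 1, 1, 1, 1) = 5
—
[triage_sum: triage >= 1]
patient=Zane: ✓ → 162
patient=Wes: ✓ → 145
patient=Lena: ✓ → 144
patient=Tara: ✓ → 134
patient=Sven: ✓ → 123
patient=Noor: ✓ → 130
patient=Priya: ✓ → 134
patient=Xiu: ✓ → 152
patient=Kai: ✓ → 158
patient=Farah: ✓ → 151
patient=Jude: ✓ → 82
patient=Omar: ✓ → 170
triage_sum = 162 + 145 + 144 + 134 + 123 + 130 + 134 + 152 + 158 + 151 + 82 + 170 = 1685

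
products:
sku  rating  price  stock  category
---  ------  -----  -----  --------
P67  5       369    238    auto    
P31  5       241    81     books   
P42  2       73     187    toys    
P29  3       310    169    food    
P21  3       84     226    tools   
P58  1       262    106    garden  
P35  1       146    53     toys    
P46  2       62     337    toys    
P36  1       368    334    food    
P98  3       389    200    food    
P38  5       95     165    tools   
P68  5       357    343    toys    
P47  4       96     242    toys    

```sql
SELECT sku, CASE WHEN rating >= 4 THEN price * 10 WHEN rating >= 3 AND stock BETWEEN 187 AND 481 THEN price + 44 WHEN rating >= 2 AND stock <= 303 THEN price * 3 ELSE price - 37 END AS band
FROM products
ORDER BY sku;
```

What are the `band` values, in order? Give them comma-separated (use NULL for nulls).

128, 930, 2410, 109, 331, 950, 219, 25, 960, 225, 3690, 3570, 433

sku=P21: rating >= 3 AND stock BETWEEN 187 AND 481 → 128
sku=P29: rating >= 2 AND stock <= 303 → 930
sku=P31: rating >= 4 → 2410
sku=P35: ELSE → 109
sku=P36: ELSE → 331
sku=P38: rating >= 4 → 950
sku=P42: rating >= 2 AND stock <= 303 → 219
sku=P46: ELSE → 25
sku=P47: rating >= 4 → 960
sku=P58: ELSE → 225
sku=P67: rating >= 4 → 3690
sku=P68: rating >= 4 → 3570
sku=P98: rating >= 3 AND stock BETWEEN 187 AND 481 → 433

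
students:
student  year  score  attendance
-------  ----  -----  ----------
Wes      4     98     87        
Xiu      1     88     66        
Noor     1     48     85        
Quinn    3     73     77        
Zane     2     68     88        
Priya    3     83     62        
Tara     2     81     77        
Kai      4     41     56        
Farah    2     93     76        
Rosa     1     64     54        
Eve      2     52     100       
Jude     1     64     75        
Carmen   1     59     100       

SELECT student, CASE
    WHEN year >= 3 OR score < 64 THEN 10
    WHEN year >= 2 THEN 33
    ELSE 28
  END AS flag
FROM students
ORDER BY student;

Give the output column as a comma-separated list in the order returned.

10, 10, 33, 28, 10, 10, 10, 10, 28, 33, 10, 28, 33

student=Carmen: year >= 3 OR score < 64 → 10
student=Eve: year >= 3 OR score < 64 → 10
student=Farah: year >= 2 → 33
student=Jude: ELSE → 28
student=Kai: year >= 3 OR score < 64 → 10
student=Noor: year >= 3 OR score < 64 → 10
student=Priya: year >= 3 OR score < 64 → 10
student=Quinn: year >= 3 OR score < 64 → 10
student=Rosa: ELSE → 28
student=Tara: year >= 2 → 33
student=Wes: year >= 3 OR score < 64 → 10
student=Xiu: ELSE → 28
student=Zane: year >= 2 → 33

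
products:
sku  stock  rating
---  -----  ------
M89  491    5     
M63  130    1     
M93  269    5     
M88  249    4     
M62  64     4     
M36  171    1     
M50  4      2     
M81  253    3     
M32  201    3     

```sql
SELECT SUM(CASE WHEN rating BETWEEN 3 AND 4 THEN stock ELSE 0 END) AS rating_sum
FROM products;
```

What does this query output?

sku=M89: ✗
sku=M63: ✗
sku=M93: ✗
sku=M88: ✓ → 249
sku=M62: ✓ → 64
sku=M36: ✗
sku=M50: ✗
sku=M81: ✓ → 253
sku=M32: ✓ → 201
rating_sum = 249 + 64 + 253 + 201 = 767

767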